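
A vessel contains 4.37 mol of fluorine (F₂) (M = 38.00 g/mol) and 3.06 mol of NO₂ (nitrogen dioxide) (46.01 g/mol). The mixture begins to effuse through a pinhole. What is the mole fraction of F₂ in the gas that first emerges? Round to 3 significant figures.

0.611

Each component's effusion rate ∝ (its partial pressure)·(1/√M) ∝ n_i/√M_i.
So x_F₂ in the escaping gas = (n_F₂/√M_F₂) / Σ(n_i/√M_i)
= (4.37/√38.00) / (4.37/√38.00 + 3.06/√46.01) = 0.7089/(0.7089 + 0.4511) = 0.611.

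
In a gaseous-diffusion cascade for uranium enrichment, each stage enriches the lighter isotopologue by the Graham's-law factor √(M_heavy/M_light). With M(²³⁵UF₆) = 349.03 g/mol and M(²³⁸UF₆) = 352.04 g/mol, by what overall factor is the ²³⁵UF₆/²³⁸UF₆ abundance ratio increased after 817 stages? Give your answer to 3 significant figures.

33.4

Overall factor = α^817 with α = √(352.04/349.03), i.e. (352.04/349.03)^(817/2).
= 1.00862^(817/2) = 33.4.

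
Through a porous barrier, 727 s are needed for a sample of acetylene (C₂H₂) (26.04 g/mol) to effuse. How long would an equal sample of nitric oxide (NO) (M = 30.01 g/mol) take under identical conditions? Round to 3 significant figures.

780 s

Since effusion rate ∝ 1/√M, t_NO/t_C₂H₂ = √(M_NO/M_C₂H₂) = √(30.01/26.04) = √1.152 = 1.074.
So the time for NO is 727 × 1.074 = 780 s.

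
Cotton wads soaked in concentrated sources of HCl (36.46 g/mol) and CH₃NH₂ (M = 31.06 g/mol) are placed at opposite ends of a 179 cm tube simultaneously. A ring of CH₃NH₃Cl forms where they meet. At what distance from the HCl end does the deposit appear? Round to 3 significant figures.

85.9 cm

The fronts meet when d_HCl + d_CH₃NH₂ = L with d_HCl/d_CH₃NH₂ = √(M_CH₃NH₂/M_HCl) (Graham's law). Here √(M_CH₃NH₂/M_HCl) = √(31.06/36.46) = 0.9230.
With d_HCl + d_CH₃NH₂ = 179 cm, d_CH₃NH₂ = 179/(1 + 0.9230) = 93.08 cm.
d_HCl = 179 − 93.08 = 85.9 cm.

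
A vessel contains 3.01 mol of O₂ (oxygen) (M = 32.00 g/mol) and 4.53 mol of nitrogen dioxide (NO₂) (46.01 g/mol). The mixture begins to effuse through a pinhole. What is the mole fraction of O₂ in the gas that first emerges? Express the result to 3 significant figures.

0.443

Effusion rate of each component ∝ n_i/√M_i (partial pressure × 1/√M).
So x_O₂ in the escaping gas = (n_O₂/√M_O₂) / Σ(n_i/√M_i)
= (3.01/√32.00) / (3.01/√32.00 + 4.53/√46.01) = 0.5321/(0.5321 + 0.6678) = 0.443.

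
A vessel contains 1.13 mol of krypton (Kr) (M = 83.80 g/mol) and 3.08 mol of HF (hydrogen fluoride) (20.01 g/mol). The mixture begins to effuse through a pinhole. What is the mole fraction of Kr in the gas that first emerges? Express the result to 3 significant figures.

0.152

Each component's effusion rate ∝ (its partial pressure)·(1/√M) ∝ n_i/√M_i.
x_Kr(eff) = (n_Kr/√M_Kr) / (n_Kr/√M_Kr + n_HF/√M_HF)
= (1.13/√83.80) / (1.13/√83.80 + 3.08/√20.01) = 0.1234/(0.1234 + 0.6885) = 0.152.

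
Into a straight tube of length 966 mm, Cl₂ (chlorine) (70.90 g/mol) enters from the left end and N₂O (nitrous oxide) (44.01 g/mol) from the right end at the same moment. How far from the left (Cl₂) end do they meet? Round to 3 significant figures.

The fronts meet when d_Cl₂ + d_N₂O = L with d_Cl₂/d_N₂O = √(M_N₂O/M_Cl₂) (Graham's law). Here √(M_N₂O/M_Cl₂) = √(44.01/70.90) = 0.7879.
With d_Cl₂ + d_N₂O = 966 mm, d_N₂O = 966/(1 + 0.7879) = 540.3 mm.
d_Cl₂ = 966 − 540.3 = 426 mm.

426 mm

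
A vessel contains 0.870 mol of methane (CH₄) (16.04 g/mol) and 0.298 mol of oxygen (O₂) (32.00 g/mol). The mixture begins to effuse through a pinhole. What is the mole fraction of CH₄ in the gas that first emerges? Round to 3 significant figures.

0.805

Rate_i ∝ x_i/√M_i (Graham's law weighted by mole fraction), so the effusate composition follows n_i/√M_i.
x_CH₄(eff) = (n_CH₄/√M_CH₄) / (n_CH₄/√M_CH₄ + n_O₂/√M_O₂)
= (0.870/√16.04) / (0.870/√16.04 + 0.298/√32.00) = 0.2172/(0.2172 + 0.05268) = 0.805.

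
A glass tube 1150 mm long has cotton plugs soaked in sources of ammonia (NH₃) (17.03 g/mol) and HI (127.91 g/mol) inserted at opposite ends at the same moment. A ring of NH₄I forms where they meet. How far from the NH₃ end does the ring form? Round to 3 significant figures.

843 mm

Distances travelled in equal time are proportional to diffusion rates, so d_NH₃/d_HI = √(M_HI/M_NH₃) = √(127.91/17.03) = 2.741.
With d_NH₃ + d_HI = 1150 mm, d_HI = 1150/(1 + 2.741) = 307.4 mm.
d_NH₃ = 1150 − 307.4 = 843 mm.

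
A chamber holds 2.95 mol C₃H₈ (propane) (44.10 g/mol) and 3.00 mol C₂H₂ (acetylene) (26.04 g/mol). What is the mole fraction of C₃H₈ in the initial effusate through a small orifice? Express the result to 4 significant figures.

The effusion rate of species i is ∝ p_i/√M_i ∝ n_i/√M_i.
So x_C₃H₈ in the escaping gas = (n_C₃H₈/√M_C₃H₈) / Σ(n_i/√M_i)
= (2.95/√44.10) / (2.95/√44.10 + 3.00/√26.04) = 0.4442/(0.4442 + 0.5879) = 0.4304.

0.4304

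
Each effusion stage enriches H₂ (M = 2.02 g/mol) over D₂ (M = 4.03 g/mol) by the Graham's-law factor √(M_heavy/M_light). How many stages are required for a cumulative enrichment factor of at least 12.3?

Single-stage factor α = √(4.03/2.02), so ln α = ½ ln(1.99505) = 0.3453.
Need α^N ≥ 12.3 ⇒ N ≥ ln(12.3) / ln α = 2.510 / 0.3453 = 7.27.
So at least 8 stages are needed.

8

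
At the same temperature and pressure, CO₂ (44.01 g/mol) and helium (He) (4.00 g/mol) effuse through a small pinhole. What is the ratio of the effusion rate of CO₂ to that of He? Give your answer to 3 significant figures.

Since effusion rate ∝ 1/√M, rate_CO₂/rate_He = √(M_He/M_CO₂) = √(4.00/44.01) = √0.09089 = 0.301.

0.301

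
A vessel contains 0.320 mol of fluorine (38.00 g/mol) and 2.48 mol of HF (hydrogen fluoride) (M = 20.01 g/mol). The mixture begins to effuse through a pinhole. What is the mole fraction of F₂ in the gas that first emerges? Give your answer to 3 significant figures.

0.0856

Each component's effusion rate ∝ (its partial pressure)·(1/√M) ∝ n_i/√M_i.
x_F₂(eff) = (n_F₂/√M_F₂) / (n_F₂/√M_F₂ + n_HF/√M_HF)
= (0.320/√38.00) / (0.320/√38.00 + 2.48/√20.01) = 0.05191/(0.05191 + 0.5544) = 0.0856.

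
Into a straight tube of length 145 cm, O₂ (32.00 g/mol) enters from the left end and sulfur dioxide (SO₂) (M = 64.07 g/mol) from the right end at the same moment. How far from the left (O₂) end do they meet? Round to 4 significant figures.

In equal time, each gas travels a distance ∝ its rate ∝ 1/√M, so d_O₂/d_SO₂ = √(M_SO₂/M_O₂) = √(64.07/32.00) = 1.415.
With d_O₂ + d_SO₂ = 145 cm, d_SO₂ = 145/(1 + 1.415) = 60.04 cm.
d_O₂ = 145 − 60.04 = 84.96 cm.

84.96 cm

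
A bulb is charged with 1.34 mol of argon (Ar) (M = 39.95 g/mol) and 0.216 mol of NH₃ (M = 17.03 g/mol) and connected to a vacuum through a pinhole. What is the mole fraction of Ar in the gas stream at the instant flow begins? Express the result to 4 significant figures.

0.8020

The effusion rate of species i is ∝ p_i/√M_i ∝ n_i/√M_i.
Mole fraction of Ar in the effusate = (n_Ar/√M_Ar) / (n_Ar/√M_Ar + n_NH₃/√M_NH₃)
= (1.34/√39.95) / (1.34/√39.95 + 0.216/√17.03) = 0.2120/(0.2120 + 0.05234) = 0.8020.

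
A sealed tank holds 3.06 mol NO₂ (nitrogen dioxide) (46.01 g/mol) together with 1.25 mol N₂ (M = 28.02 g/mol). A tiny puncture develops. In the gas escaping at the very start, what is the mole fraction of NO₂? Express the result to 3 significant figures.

Effusion rate of each component ∝ n_i/√M_i (partial pressure × 1/√M).
Mole fraction of NO₂ in the effusate = (n_NO₂/√M_NO₂) / (n_NO₂/√M_NO₂ + n_N₂/√M_N₂)
= (3.06/√46.01) / (3.06/√46.01 + 1.25/√28.02) = 0.4511/(0.4511 + 0.2361) = 0.656.

0.656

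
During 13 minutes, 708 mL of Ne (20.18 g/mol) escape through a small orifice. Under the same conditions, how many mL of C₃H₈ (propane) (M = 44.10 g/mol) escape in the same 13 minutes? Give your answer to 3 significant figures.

479 mL

By Graham's law, rate_C₃H₈/rate_Ne = √(M_Ne/M_C₃H₈) = √(20.18/44.10) = √0.4576 = 0.6765.
So the volume for C₃H₈ is 708 × 0.6765 = 479 mL.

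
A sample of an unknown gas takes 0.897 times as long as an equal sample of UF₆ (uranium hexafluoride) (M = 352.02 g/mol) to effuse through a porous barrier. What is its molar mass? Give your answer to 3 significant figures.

283 g/mol

Graham's law gives t_X/t_UF₆ = √(M_X/M_UF₆).
0.897 = √(M_X/352.02)
M_X = 352.02 × 0.897² = 352.02 × 0.8046 = 283 g/mol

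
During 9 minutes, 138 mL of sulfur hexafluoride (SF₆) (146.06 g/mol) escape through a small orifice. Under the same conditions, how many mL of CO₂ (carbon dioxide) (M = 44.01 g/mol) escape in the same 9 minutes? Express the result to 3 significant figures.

251 mL

By Graham's law, rate_CO₂/rate_SF₆ = √(M_SF₆/M_CO₂) = √(146.06/44.01) = √3.319 = 1.822.
So the volume for CO₂ is 138 × 1.822 = 251 mL.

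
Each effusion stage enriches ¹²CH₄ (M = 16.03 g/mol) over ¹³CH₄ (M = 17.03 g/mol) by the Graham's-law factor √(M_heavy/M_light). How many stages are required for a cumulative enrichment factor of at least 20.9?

101

With α = √(17.03/16.03) per stage, ln α = ½ ln(1.06238) = 0.03026.
Need α^N ≥ 20.9 ⇒ N ≥ ln(20.9) / ln α = 3.040 / 0.03026 = 100.46.
Minimum whole number of stages: N = 101.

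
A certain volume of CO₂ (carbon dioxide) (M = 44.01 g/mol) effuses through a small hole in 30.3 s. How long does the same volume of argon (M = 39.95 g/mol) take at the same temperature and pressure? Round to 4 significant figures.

Since effusion rate ∝ 1/√M, t_Ar/t_CO₂ = √(M_Ar/M_CO₂) = √(39.95/44.01) = √0.9077 = 0.9528.
So the time for Ar is 30.3 × 0.9528 = 28.87 s.

28.87 s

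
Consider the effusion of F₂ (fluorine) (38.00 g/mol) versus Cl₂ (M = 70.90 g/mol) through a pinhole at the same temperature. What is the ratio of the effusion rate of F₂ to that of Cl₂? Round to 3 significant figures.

By Graham's law, rate_F₂/rate_Cl₂ = √(M_Cl₂/M_F₂) = √(70.90/38.00) = √1.866 = 1.37.

1.37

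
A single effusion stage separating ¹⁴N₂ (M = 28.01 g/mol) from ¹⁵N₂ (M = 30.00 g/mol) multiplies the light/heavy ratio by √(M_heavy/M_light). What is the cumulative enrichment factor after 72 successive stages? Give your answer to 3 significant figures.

Overall factor = α^72 with α = √(30.00/28.01), i.e. (30.00/28.01)^(72/2).
= 1.07105^36 = 11.8.

11.8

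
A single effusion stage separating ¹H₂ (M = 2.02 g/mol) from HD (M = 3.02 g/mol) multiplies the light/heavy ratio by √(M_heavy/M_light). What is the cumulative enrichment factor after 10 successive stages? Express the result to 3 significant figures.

Overall factor = α^10 with α = √(3.02/2.02), i.e. (3.02/2.02)^(10/2).
= 1.49505^5 = 7.47.

7.47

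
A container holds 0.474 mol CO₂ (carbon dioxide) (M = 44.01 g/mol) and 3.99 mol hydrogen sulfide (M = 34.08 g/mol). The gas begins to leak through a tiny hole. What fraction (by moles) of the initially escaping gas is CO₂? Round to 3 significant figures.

The effusion rate of species i is ∝ p_i/√M_i ∝ n_i/√M_i.
x_CO₂(eff) = (n_CO₂/√M_CO₂) / (n_CO₂/√M_CO₂ + n_H₂S/√M_H₂S)
= (0.474/√44.01) / (0.474/√44.01 + 3.99/√34.08) = 0.07145/(0.07145 + 0.6835) = 0.0946.

0.0946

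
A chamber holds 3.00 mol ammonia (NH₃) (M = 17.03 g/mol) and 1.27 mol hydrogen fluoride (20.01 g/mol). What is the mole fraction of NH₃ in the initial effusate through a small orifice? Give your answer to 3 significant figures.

Each component's effusion rate ∝ (its partial pressure)·(1/√M) ∝ n_i/√M_i.
x_NH₃(eff) = (n_NH₃/√M_NH₃) / (n_NH₃/√M_NH₃ + n_HF/√M_HF)
= (3.00/√17.03) / (3.00/√17.03 + 1.27/√20.01) = 0.7270/(0.7270 + 0.2839) = 0.719.

0.719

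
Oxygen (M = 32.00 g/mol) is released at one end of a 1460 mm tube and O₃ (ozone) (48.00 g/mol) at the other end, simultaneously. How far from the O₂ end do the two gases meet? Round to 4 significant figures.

Distances travelled in equal time are proportional to diffusion rates, so d_O₂/d_O₃ = √(M_O₃/M_O₂) = √(48.00/32.00) = 1.225.
With d_O₂ + d_O₃ = 1460 mm, d_O₃ = 1460/(1 + 1.225) = 656.3 mm.
d_O₂ = 1460 − 656.3 = 803.7 mm.

803.7 mm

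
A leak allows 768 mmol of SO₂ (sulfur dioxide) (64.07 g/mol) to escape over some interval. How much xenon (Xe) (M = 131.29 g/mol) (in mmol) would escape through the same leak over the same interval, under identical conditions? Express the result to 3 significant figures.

537 mmol

Using Graham's law: rate_Xe/rate_SO₂ = √(M_SO₂/M_Xe) = √(64.07/131.29) = √0.4880 = 0.6986.
So the amount for Xe is 768 × 0.6986 = 537 mmol.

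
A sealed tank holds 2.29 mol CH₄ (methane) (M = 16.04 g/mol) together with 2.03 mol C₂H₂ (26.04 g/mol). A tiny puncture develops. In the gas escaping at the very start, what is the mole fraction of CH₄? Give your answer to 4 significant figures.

Rate_i ∝ x_i/√M_i (Graham's law weighted by mole fraction), so the effusate composition follows n_i/√M_i.
Mole fraction of CH₄ in the effusate = (n_CH₄/√M_CH₄) / (n_CH₄/√M_CH₄ + n_C₂H₂/√M_C₂H₂)
= (2.29/√16.04) / (2.29/√16.04 + 2.03/√26.04) = 0.5718/(0.5718 + 0.3978) = 0.5897.

0.5897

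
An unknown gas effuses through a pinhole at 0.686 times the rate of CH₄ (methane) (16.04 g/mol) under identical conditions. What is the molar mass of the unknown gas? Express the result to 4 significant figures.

Since effusion rate ∝ 1/√M, rate_X/rate_CH₄ = √(M_CH₄/M_X).
0.686 = √(16.04/M_X)
M_X = 16.04 / 0.686² = 16.04 / 0.4706 = 34.08 g/mol

34.08 g/mol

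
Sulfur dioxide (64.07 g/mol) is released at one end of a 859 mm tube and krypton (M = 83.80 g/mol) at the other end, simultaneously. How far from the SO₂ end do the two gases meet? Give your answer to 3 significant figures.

458 mm

Distances travelled in equal time are proportional to diffusion rates, so d_SO₂/d_Kr = √(M_Kr/M_SO₂) = √(83.80/64.07) = 1.144.
With d_SO₂ + d_Kr = 859 mm, d_Kr = 859/(1 + 1.144) = 400.7 mm.
d_SO₂ = 859 − 400.7 = 458 mm.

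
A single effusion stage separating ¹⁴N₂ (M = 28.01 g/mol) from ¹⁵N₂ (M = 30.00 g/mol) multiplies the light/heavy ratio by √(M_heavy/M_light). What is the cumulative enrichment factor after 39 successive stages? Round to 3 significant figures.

Each stage multiplies the ratio by α = √(30.00/28.01), so after 39 stages the overall factor is α^39 = (30.00/28.01)^(39/2).
= 1.07105^(39/2) = 3.81.

3.81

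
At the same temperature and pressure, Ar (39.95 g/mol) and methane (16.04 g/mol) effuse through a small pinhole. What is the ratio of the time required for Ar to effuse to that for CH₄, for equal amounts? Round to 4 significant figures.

1.578

Using Graham's law: t_Ar/t_CH₄ = √(M_Ar/M_CH₄) = √(39.95/16.04) = √2.491 = 1.578.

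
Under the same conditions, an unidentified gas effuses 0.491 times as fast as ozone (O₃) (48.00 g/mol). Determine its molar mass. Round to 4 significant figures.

199.1 g/mol

Since effusion rate ∝ 1/√M, rate_X/rate_O₃ = √(M_O₃/M_X).
0.491 = √(48.00/M_X)
M_X = 48.00 / 0.491² = 48.00 / 0.2411 = 199.1 g/mol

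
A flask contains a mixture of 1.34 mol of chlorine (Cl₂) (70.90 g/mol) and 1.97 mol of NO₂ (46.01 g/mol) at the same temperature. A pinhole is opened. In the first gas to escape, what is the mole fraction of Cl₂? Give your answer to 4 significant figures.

0.3540

Rate_i ∝ x_i/√M_i (Graham's law weighted by mole fraction), so the effusate composition follows n_i/√M_i.
So x_Cl₂ in the escaping gas = (n_Cl₂/√M_Cl₂) / Σ(n_i/√M_i)
= (1.34/√70.90) / (1.34/√70.90 + 1.97/√46.01) = 0.1591/(0.1591 + 0.2904) = 0.3540.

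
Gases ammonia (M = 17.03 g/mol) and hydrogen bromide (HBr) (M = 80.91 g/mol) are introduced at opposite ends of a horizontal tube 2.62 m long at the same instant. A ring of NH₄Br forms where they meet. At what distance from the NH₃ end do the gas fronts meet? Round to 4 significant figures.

1.796 m

The fronts meet when d_NH₃ + d_HBr = L with d_NH₃/d_HBr = √(M_HBr/M_NH₃) (Graham's law). Here √(M_HBr/M_NH₃) = √(80.91/17.03) = 2.180.
With d_NH₃ + d_HBr = 2.62 m, d_HBr = 2.62/(1 + 2.180) = 0.8240 m.
d_NH₃ = 2.62 − 0.8240 = 1.796 m.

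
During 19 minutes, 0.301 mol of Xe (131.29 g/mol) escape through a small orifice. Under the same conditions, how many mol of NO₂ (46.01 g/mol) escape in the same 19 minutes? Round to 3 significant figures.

0.508 mol

By Graham's law, rate_NO₂/rate_Xe = √(M_Xe/M_NO₂) = √(131.29/46.01) = √2.854 = 1.689.
So the amount for NO₂ is 0.301 × 1.689 = 0.508 mol.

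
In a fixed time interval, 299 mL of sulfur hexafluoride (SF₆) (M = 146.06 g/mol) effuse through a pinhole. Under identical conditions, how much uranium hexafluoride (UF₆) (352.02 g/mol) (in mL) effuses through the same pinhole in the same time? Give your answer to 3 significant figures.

193 mL

By Graham's law, rate_UF₆/rate_SF₆ = √(M_SF₆/M_UF₆) = √(146.06/352.02) = √0.4149 = 0.6441.
So the volume for UF₆ is 299 × 0.6441 = 193 mL.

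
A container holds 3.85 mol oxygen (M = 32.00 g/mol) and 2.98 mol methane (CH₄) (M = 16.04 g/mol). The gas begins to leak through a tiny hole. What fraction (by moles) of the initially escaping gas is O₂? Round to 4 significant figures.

0.4777

The effusion rate of species i is ∝ p_i/√M_i ∝ n_i/√M_i.
Mole fraction of O₂ in the effusate = (n_O₂/√M_O₂) / (n_O₂/√M_O₂ + n_CH₄/√M_CH₄)
= (3.85/√32.00) / (3.85/√32.00 + 2.98/√16.04) = 0.6806/(0.6806 + 0.7441) = 0.4777.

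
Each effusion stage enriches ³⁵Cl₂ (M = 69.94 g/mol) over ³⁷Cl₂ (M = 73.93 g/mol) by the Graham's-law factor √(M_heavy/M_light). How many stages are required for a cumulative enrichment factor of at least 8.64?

78

Single-stage factor α = √(73.93/69.94), so ln α = ½ ln(1.05705) = 0.02774.
Need α^N ≥ 8.64 ⇒ N ≥ ln(8.64) / ln α = 2.156 / 0.02774 = 77.73.
So at least 78 stages are needed.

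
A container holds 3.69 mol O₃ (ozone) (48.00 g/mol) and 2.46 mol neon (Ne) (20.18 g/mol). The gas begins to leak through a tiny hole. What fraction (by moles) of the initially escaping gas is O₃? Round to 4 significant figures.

0.4931

Each component's effusion rate ∝ (its partial pressure)·(1/√M) ∝ n_i/√M_i.
Mole fraction of O₃ in the effusate = (n_O₃/√M_O₃) / (n_O₃/√M_O₃ + n_Ne/√M_Ne)
= (3.69/√48.00) / (3.69/√48.00 + 2.46/√20.18) = 0.5326/(0.5326 + 0.5476) = 0.4931.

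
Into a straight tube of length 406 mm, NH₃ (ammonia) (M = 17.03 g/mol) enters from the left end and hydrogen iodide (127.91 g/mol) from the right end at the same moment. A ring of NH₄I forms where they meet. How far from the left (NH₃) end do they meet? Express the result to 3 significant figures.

297 mm

In equal time, each gas travels a distance ∝ its rate ∝ 1/√M, so d_NH₃/d_HI = √(M_HI/M_NH₃) = √(127.91/17.03) = 2.741.
With d_NH₃ + d_HI = 406 mm, d_HI = 406/(1 + 2.741) = 108.5 mm.
d_NH₃ = 406 − 108.5 = 297 mm.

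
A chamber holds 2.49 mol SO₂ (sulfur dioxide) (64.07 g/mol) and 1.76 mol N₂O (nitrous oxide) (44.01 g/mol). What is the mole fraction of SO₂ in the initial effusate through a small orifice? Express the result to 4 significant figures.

0.5397

The effusion rate of species i is ∝ p_i/√M_i ∝ n_i/√M_i.
x_SO₂(eff) = (n_SO₂/√M_SO₂) / (n_SO₂/√M_SO₂ + n_N₂O/√M_N₂O)
= (2.49/√64.07) / (2.49/√64.07 + 1.76/√44.01) = 0.3111/(0.3111 + 0.2653) = 0.5397.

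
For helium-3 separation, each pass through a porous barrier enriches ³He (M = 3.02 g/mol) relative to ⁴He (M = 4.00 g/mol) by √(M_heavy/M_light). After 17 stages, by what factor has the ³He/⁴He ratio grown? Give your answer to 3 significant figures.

Each stage multiplies the ratio by α = √(4.00/3.02), so after 17 stages the overall factor is α^17 = (4.00/3.02)^(17/2).
= 1.32450^(17/2) = 10.9.

10.9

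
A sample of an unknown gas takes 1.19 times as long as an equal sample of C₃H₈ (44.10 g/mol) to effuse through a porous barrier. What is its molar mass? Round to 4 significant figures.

62.45 g/mol

From Graham's law, t_X/t_C₃H₈ = √(M_X/M_C₃H₈).
1.19 = √(M_X/44.10)
M_X = 44.10 × 1.19² = 44.10 × 1.416 = 62.45 g/mol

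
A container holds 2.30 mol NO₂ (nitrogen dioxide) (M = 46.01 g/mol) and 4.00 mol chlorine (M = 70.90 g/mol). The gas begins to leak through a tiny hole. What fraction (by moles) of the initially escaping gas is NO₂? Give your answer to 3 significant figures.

0.416

Each component's effusion rate ∝ (its partial pressure)·(1/√M) ∝ n_i/√M_i.
So x_NO₂ in the escaping gas = (n_NO₂/√M_NO₂) / Σ(n_i/√M_i)
= (2.30/√46.01) / (2.30/√46.01 + 4.00/√70.90) = 0.3391/(0.3391 + 0.4750) = 0.416.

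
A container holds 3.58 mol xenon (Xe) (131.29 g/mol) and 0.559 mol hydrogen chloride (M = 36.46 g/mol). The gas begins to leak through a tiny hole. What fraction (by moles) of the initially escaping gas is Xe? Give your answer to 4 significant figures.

Rate_i ∝ x_i/√M_i (Graham's law weighted by mole fraction), so the effusate composition follows n_i/√M_i.
Mole fraction of Xe in the effusate = (n_Xe/√M_Xe) / (n_Xe/√M_Xe + n_HCl/√M_HCl)
= (3.58/√131.29) / (3.58/√131.29 + 0.559/√36.46) = 0.3124/(0.3124 + 0.09258) = 0.7714.

0.7714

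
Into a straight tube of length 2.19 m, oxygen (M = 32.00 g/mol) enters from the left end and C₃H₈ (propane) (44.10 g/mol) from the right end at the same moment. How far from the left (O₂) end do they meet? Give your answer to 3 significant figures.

Graham's law gives d_O₂/d_C₃H₈ = rate_O₂/rate_C₃H₈ = √(M_C₃H₈/M_O₂) = √(44.10/32.00) = 1.174.
With d_O₂ + d_C₃H₈ = 2.19 m, d_C₃H₈ = 2.19/(1 + 1.174) = 1.007 m.
d_O₂ = 2.19 − 1.007 = 1.18 m.

1.18 m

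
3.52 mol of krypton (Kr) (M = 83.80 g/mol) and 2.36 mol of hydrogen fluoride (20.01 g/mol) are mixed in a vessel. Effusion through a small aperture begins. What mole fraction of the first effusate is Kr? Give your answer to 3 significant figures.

Each component's effusion rate ∝ (its partial pressure)·(1/√M) ∝ n_i/√M_i.
x_Kr(eff) = (n_Kr/√M_Kr) / (n_Kr/√M_Kr + n_HF/√M_HF)
= (3.52/√83.80) / (3.52/√83.80 + 2.36/√20.01) = 0.3845/(0.3845 + 0.5276) = 0.422.

0.422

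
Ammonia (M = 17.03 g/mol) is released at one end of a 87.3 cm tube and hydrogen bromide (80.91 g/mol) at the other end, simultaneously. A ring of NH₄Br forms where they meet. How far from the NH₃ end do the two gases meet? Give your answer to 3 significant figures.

In equal time, each gas travels a distance ∝ its rate ∝ 1/√M, so d_NH₃/d_HBr = √(M_HBr/M_NH₃) = √(80.91/17.03) = 2.180.
With d_NH₃ + d_HBr = 87.3 cm, d_HBr = 87.3/(1 + 2.180) = 27.46 cm.
d_NH₃ = 87.3 − 27.46 = 59.8 cm.

59.8 cm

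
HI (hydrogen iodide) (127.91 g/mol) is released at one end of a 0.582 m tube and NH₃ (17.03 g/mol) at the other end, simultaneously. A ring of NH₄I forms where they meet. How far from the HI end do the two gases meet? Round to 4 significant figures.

0.1556 m

The fronts meet when d_HI + d_NH₃ = L with d_HI/d_NH₃ = √(M_NH₃/M_HI) (Graham's law). Here √(M_NH₃/M_HI) = √(17.03/127.91) = 0.3649.
With d_HI + d_NH₃ = 0.582 m, d_NH₃ = 0.582/(1 + 0.3649) = 0.4264 m.
d_HI = 0.582 − 0.4264 = 0.1556 m.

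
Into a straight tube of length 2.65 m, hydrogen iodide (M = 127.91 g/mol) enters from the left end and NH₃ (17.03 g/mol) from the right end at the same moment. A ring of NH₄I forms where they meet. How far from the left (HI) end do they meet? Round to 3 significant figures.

0.708 m

Distances travelled in equal time are proportional to diffusion rates, so d_HI/d_NH₃ = √(M_NH₃/M_HI) = √(17.03/127.91) = 0.3649.
With d_HI + d_NH₃ = 2.65 m, d_NH₃ = 2.65/(1 + 0.3649) = 1.942 m.
d_HI = 2.65 − 1.942 = 0.708 m.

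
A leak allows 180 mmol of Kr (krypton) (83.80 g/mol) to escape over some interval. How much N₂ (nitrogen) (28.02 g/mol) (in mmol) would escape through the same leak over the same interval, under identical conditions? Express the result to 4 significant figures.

311.3 mmol

Using Graham's law: rate_N₂/rate_Kr = √(M_Kr/M_N₂) = √(83.80/28.02) = √2.991 = 1.729.
So the amount for N₂ is 180 × 1.729 = 311.3 mmol.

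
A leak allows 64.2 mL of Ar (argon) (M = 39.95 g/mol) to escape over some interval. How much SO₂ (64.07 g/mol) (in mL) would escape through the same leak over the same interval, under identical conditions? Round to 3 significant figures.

From Graham's law, rate_SO₂/rate_Ar = √(M_Ar/M_SO₂) = √(39.95/64.07) = √0.6235 = 0.7896.
So the volume for SO₂ is 64.2 × 0.7896 = 50.7 mL.

50.7 mL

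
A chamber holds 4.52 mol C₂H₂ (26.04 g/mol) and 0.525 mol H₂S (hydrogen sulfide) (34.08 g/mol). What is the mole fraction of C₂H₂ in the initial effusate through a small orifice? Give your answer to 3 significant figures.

The effusion rate of species i is ∝ p_i/√M_i ∝ n_i/√M_i.
So x_C₂H₂ in the escaping gas = (n_C₂H₂/√M_C₂H₂) / Σ(n_i/√M_i)
= (4.52/√26.04) / (4.52/√26.04 + 0.525/√34.08) = 0.8858/(0.8858 + 0.08993) = 0.908.

0.908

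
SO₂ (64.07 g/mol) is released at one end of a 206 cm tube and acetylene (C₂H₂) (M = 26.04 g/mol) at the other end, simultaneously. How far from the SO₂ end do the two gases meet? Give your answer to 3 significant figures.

80.2 cm

Graham's law gives d_SO₂/d_C₂H₂ = rate_SO₂/rate_C₂H₂ = √(M_C₂H₂/M_SO₂) = √(26.04/64.07) = 0.6375.
With d_SO₂ + d_C₂H₂ = 206 cm, d_C₂H₂ = 206/(1 + 0.6375) = 125.8 cm.
d_SO₂ = 206 − 125.8 = 80.2 cm.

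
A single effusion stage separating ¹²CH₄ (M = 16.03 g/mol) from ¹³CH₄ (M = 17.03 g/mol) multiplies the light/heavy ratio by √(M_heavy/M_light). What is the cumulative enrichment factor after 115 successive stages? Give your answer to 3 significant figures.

The single-stage factor is √(M_heavy/M_light), so 115 stages give [√(17.03/16.03)]^115 = (17.03/16.03)^(115/2).
= 1.06238^(115/2) = 32.4.

32.4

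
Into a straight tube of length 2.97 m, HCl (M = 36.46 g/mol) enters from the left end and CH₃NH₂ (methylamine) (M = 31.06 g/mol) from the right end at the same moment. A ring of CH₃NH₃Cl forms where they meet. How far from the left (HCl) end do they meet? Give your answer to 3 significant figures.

In equal time, each gas travels a distance ∝ its rate ∝ 1/√M, so d_HCl/d_CH₃NH₂ = √(M_CH₃NH₂/M_HCl) = √(31.06/36.46) = 0.9230.
With d_HCl + d_CH₃NH₂ = 2.97 m, d_CH₃NH₂ = 2.97/(1 + 0.9230) = 1.544 m.
d_HCl = 2.97 − 1.544 = 1.43 m.

1.43 m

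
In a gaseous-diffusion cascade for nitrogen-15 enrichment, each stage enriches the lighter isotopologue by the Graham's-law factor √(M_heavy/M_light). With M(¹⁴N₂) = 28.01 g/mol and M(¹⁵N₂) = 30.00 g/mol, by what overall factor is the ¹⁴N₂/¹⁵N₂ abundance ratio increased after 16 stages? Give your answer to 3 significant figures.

After 16 stages the ratio has grown by (√(30.00/28.01))^16 = (30.00/28.01)^(16/2).
= 1.07105^8 = 1.73.

1.73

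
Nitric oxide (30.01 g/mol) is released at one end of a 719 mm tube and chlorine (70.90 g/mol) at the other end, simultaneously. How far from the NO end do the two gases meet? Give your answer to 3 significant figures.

436 mm

In equal time, each gas travels a distance ∝ its rate ∝ 1/√M, so d_NO/d_Cl₂ = √(M_Cl₂/M_NO) = √(70.90/30.01) = 1.537.
With d_NO + d_Cl₂ = 719 mm, d_Cl₂ = 719/(1 + 1.537) = 283.4 mm.
d_NO = 719 − 283.4 = 436 mm.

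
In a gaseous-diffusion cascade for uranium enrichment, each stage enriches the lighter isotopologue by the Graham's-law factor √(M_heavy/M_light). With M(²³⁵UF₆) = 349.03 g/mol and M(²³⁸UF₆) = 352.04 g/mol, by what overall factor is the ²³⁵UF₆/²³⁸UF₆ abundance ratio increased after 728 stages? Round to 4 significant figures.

After 728 stages the ratio has grown by (√(352.04/349.03))^728 = (352.04/349.03)^(728/2).
= 1.00862^364 = 22.77.

22.77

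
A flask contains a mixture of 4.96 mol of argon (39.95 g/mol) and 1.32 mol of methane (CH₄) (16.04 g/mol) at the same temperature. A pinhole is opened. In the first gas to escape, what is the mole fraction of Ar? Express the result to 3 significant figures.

0.704

Each component's effusion rate ∝ (its partial pressure)·(1/√M) ∝ n_i/√M_i.
x_Ar(eff) = (n_Ar/√M_Ar) / (n_Ar/√M_Ar + n_CH₄/√M_CH₄)
= (4.96/√39.95) / (4.96/√39.95 + 1.32/√16.04) = 0.7847/(0.7847 + 0.3296) = 0.704.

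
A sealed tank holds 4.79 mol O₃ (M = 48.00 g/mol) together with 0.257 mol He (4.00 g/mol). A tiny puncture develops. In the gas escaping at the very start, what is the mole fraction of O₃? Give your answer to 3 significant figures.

0.843

Effusion rate of each component ∝ n_i/√M_i (partial pressure × 1/√M).
So x_O₃ in the escaping gas = (n_O₃/√M_O₃) / Σ(n_i/√M_i)
= (4.79/√48.00) / (4.79/√48.00 + 0.257/√4.00) = 0.6914/(0.6914 + 0.1285) = 0.843.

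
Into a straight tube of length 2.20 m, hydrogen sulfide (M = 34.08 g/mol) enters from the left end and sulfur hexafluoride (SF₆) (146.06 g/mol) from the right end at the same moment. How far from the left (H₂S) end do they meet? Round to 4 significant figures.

Graham's law gives d_H₂S/d_SF₆ = rate_H₂S/rate_SF₆ = √(M_SF₆/M_H₂S) = √(146.06/34.08) = 2.070.
With d_H₂S + d_SF₆ = 2.20 m, d_SF₆ = 2.20/(1 + 2.070) = 0.7166 m.
d_H₂S = 2.20 − 0.7166 = 1.483 m.

1.483 m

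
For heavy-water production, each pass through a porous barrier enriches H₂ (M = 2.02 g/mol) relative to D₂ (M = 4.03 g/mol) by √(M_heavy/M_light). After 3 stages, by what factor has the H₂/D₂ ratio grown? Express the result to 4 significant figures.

2.818

The single-stage factor is √(M_heavy/M_light), so 3 stages give [√(4.03/2.02)]^3 = (4.03/2.02)^(3/2).
= 1.99505^(3/2) = 2.818.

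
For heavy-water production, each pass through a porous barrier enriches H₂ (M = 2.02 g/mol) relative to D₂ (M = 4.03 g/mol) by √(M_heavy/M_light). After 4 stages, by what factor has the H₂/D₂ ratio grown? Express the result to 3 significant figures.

3.98

After 4 stages the ratio has grown by (√(4.03/2.02))^4 = (4.03/2.02)^(4/2).
= 1.99505^2 = 3.98.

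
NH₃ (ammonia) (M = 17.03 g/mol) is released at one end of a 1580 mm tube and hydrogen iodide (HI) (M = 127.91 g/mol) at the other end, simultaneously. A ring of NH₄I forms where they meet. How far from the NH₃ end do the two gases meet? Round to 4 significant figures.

1158 mm

In equal time, each gas travels a distance ∝ its rate ∝ 1/√M, so d_NH₃/d_HI = √(M_HI/M_NH₃) = √(127.91/17.03) = 2.741.
With d_NH₃ + d_HI = 1580 mm, d_HI = 1580/(1 + 2.741) = 422.4 mm.
d_NH₃ = 1580 − 422.4 = 1158 mm.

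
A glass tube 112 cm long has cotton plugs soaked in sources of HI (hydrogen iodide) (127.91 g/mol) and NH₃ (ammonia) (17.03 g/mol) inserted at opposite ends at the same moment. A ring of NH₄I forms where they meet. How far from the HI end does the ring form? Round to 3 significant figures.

In equal time, each gas travels a distance ∝ its rate ∝ 1/√M, so d_HI/d_NH₃ = √(M_NH₃/M_HI) = √(17.03/127.91) = 0.3649.
With d_HI + d_NH₃ = 112 cm, d_NH₃ = 112/(1 + 0.3649) = 82.06 cm.
d_HI = 112 − 82.06 = 29.9 cm.

29.9 cm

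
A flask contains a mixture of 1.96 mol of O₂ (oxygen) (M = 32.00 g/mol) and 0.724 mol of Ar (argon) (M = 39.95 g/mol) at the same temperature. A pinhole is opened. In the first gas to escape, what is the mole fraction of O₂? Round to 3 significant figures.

The effusion rate of species i is ∝ p_i/√M_i ∝ n_i/√M_i.
So x_O₂ in the escaping gas = (n_O₂/√M_O₂) / Σ(n_i/√M_i)
= (1.96/√32.00) / (1.96/√32.00 + 0.724/√39.95) = 0.3465/(0.3465 + 0.1145) = 0.752.

0.752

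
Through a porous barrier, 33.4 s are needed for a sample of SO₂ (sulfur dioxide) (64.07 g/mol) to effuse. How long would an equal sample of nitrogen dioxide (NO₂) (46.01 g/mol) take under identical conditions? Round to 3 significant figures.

28.3 s

Graham's law gives t_NO₂/t_SO₂ = √(M_NO₂/M_SO₂) = √(46.01/64.07) = √0.7181 = 0.8474.
So the time for NO₂ is 33.4 × 0.8474 = 28.3 s.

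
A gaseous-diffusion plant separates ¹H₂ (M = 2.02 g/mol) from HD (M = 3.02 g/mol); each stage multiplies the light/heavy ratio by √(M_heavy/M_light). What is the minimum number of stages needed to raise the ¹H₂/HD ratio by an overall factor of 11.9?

With α = √(3.02/2.02) per stage, ln α = ½ ln(1.49505) = 0.2011.
Need α^N ≥ 11.9 ⇒ N ≥ ln(11.9) / ln α = 2.477 / 0.2011 = 12.32.
Minimum whole number of stages: N = 13.

13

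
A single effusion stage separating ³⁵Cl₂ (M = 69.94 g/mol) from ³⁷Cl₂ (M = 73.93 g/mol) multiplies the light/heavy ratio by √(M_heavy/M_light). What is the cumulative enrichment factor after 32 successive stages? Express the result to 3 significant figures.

2.43

Overall factor = α^32 with α = √(73.93/69.94), i.e. (73.93/69.94)^(32/2).
= 1.05705^16 = 2.43.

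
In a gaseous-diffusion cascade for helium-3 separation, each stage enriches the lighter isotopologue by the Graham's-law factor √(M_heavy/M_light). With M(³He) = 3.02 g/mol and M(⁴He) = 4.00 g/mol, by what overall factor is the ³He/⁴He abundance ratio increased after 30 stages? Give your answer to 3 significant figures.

67.7

Overall factor = α^30 with α = √(4.00/3.02), i.e. (4.00/3.02)^(30/2).
= 1.32450^15 = 67.7.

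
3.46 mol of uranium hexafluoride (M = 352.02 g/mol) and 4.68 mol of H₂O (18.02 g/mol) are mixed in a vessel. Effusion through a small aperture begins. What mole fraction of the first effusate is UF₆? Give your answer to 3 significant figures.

0.143

Each component's effusion rate ∝ (its partial pressure)·(1/√M) ∝ n_i/√M_i.
Mole fraction of UF₆ in the effusate = (n_UF₆/√M_UF₆) / (n_UF₆/√M_UF₆ + n_H₂O/√M_H₂O)
= (3.46/√352.02) / (3.46/√352.02 + 4.68/√18.02) = 0.1844/(0.1844 + 1.102) = 0.143.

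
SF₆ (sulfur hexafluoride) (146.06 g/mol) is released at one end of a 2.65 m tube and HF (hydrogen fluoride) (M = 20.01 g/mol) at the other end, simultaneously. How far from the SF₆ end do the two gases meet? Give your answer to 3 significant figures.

Graham's law gives d_SF₆/d_HF = rate_SF₆/rate_HF = √(M_HF/M_SF₆) = √(20.01/146.06) = 0.3701.
With d_SF₆ + d_HF = 2.65 m, d_HF = 2.65/(1 + 0.3701) = 1.934 m.
d_SF₆ = 2.65 − 1.934 = 0.716 m.

0.716 m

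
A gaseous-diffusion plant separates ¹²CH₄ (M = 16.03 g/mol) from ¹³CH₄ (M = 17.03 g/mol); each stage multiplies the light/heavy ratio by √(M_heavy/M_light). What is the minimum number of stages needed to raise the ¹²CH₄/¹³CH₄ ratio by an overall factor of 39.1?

Single-stage factor α = √(17.03/16.03), so ln α = ½ ln(1.06238) = 0.03026.
Need α^N ≥ 39.1 ⇒ N ≥ ln(39.1) / ln α = 3.666 / 0.03026 = 121.17.
So at least 122 stages are needed.

122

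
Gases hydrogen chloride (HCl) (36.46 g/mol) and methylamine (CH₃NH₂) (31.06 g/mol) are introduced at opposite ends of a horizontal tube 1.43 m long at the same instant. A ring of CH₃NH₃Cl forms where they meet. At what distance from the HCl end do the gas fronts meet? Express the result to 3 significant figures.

Graham's law gives d_HCl/d_CH₃NH₂ = rate_HCl/rate_CH₃NH₂ = √(M_CH₃NH₂/M_HCl) = √(31.06/36.46) = 0.9230.
With d_HCl + d_CH₃NH₂ = 1.43 m, d_CH₃NH₂ = 1.43/(1 + 0.9230) = 0.7436 m.
d_HCl = 1.43 − 0.7436 = 0.686 m.

0.686 m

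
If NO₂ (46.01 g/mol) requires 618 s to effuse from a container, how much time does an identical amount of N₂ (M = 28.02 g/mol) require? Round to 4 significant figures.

Graham's law gives t_N₂/t_NO₂ = √(M_N₂/M_NO₂) = √(28.02/46.01) = √0.6090 = 0.7804.
So the time for N₂ is 618 × 0.7804 = 482.3 s.

482.3 s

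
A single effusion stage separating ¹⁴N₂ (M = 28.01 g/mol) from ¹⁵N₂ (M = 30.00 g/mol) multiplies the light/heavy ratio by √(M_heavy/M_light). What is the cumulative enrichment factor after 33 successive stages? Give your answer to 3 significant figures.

The single-stage factor is √(M_heavy/M_light), so 33 stages give [√(30.00/28.01)]^33 = (30.00/28.01)^(33/2).
= 1.07105^(33/2) = 3.10.

3.10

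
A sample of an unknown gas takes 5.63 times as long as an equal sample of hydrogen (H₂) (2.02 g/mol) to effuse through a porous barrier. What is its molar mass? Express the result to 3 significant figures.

From Graham's law, t_X/t_H₂ = √(M_X/M_H₂).
5.63 = √(M_X/2.02)
M_X = 2.02 × 5.63² = 2.02 × 31.70 = 64.0 g/mol

64.0 g/mol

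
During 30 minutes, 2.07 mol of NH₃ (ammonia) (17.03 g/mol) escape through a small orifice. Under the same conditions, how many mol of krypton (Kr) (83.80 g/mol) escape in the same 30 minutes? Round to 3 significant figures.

0.933 mol

By Graham's law, rate_Kr/rate_NH₃ = √(M_NH₃/M_Kr) = √(17.03/83.80) = √0.2032 = 0.4508.
So the amount for Kr is 2.07 × 0.4508 = 0.933 mol.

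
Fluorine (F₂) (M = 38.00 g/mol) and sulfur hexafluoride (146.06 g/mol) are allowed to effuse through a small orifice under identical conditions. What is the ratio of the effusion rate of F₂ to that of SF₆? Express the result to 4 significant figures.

1.961

From Graham's law, rate_F₂/rate_SF₆ = √(M_SF₆/M_F₂) = √(146.06/38.00) = √3.844 = 1.961.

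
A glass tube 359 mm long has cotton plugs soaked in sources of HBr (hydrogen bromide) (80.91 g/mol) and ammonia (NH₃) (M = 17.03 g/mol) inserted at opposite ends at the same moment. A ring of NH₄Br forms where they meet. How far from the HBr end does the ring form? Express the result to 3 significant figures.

113 mm

Distances travelled in equal time are proportional to diffusion rates, so d_HBr/d_NH₃ = √(M_NH₃/M_HBr) = √(17.03/80.91) = 0.4588.
With d_HBr + d_NH₃ = 359 mm, d_NH₃ = 359/(1 + 0.4588) = 246.1 mm.
d_HBr = 359 − 246.1 = 113 mm.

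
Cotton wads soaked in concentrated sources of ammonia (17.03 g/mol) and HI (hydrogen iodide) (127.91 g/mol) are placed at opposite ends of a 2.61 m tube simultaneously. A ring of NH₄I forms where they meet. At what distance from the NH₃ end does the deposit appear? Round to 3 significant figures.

In equal time, each gas travels a distance ∝ its rate ∝ 1/√M, so d_NH₃/d_HI = √(M_HI/M_NH₃) = √(127.91/17.03) = 2.741.
With d_NH₃ + d_HI = 2.61 m, d_HI = 2.61/(1 + 2.741) = 0.6977 m.
d_NH₃ = 2.61 − 0.6977 = 1.91 m.

1.91 m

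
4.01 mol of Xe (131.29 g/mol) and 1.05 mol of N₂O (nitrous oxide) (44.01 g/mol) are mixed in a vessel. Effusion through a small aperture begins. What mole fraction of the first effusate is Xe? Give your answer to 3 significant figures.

0.689

Rate_i ∝ x_i/√M_i (Graham's law weighted by mole fraction), so the effusate composition follows n_i/√M_i.
So x_Xe in the escaping gas = (n_Xe/√M_Xe) / Σ(n_i/√M_i)
= (4.01/√131.29) / (4.01/√131.29 + 1.05/√44.01) = 0.3500/(0.3500 + 0.1583) = 0.689.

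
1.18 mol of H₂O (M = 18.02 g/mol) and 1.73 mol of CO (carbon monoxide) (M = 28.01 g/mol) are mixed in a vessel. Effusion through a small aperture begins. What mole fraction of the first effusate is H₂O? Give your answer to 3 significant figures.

Effusion rate of each component ∝ n_i/√M_i (partial pressure × 1/√M).
So x_H₂O in the escaping gas = (n_H₂O/√M_H₂O) / Σ(n_i/√M_i)
= (1.18/√18.02) / (1.18/√18.02 + 1.73/√28.01) = 0.2780/(0.2780 + 0.3269) = 0.460.

0.460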